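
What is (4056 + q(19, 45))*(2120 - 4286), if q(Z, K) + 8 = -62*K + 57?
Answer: -2848290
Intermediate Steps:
q(Z, K) = 49 - 62*K (q(Z, K) = -8 + (-62*K + 57) = -8 + (57 - 62*K) = 49 - 62*K)
(4056 + q(19, 45))*(2120 - 4286) = (4056 + (49 - 62*45))*(2120 - 4286) = (4056 + (49 - 2790))*(-2166) = (4056 - 2741)*(-2166) = 1315*(-2166) = -2848290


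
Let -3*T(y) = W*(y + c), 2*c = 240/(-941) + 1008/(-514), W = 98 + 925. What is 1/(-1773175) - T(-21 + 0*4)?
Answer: -3232805155110412/428819322475 ≈ -7538.9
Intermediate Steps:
W = 1023
c = -267972/241837 (c = (240/(-941) + 1008/(-514))/2 = (240*(-1/941) + 1008*(-1/514))/2 = (-240/941 - 504/257)/2 = (½)*(-535944/241837) = -267972/241837 ≈ -1.1081)
T(y) = 91378452/241837 - 341*y (T(y) = -341*(y - 267972/241837) = -341*(-267972/241837 + y) = -(-274135356/241837 + 1023*y)/3 = 91378452/241837 - 341*y)
1/(-1773175) - T(-21 + 0*4) = 1/(-1773175) - (91378452/241837 - 341*(-21 + 0*4)) = -1/1773175 - (91378452/241837 - 341*(-21 + 0)) = -1/1773175 - (91378452/241837 - 341*(-21)) = -1/1773175 - (91378452/241837 + 7161) = -1/1773175 - 1*1823173209/241837 = -1/1773175 - 1823173209/241837 = -3232805155110412/428819322475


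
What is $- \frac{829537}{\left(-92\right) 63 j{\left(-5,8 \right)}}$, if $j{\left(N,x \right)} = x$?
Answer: $\frac{829537}{46368} \approx 17.89$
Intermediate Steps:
$- \frac{829537}{\left(-92\right) 63 j{\left(-5,8 \right)}} = - \frac{829537}{\left(-92\right) 63 \cdot 8} = - \frac{829537}{\left(-5796\right) 8} = - \frac{829537}{-46368} = \left(-829537\right) \left(- \frac{1}{46368}\right) = \frac{829537}{46368}$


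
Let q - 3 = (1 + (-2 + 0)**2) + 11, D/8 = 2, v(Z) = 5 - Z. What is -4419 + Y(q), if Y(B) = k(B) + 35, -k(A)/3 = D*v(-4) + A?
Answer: -4873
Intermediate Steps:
D = 16 (D = 8*2 = 16)
k(A) = -432 - 3*A (k(A) = -3*(16*(5 - 1*(-4)) + A) = -3*(16*(5 + 4) + A) = -3*(16*9 + A) = -3*(144 + A) = -432 - 3*A)
q = 19 (q = 3 + ((1 + (-2 + 0)**2) + 11) = 3 + ((1 + (-2)**2) + 11) = 3 + ((1 + 4) + 11) = 3 + (5 + 11) = 3 + 16 = 19)
Y(B) = -397 - 3*B (Y(B) = (-432 - 3*B) + 35 = -397 - 3*B)
-4419 + Y(q) = -4419 + (-397 - 3*19) = -4419 + (-397 - 57) = -4419 - 454 = -4873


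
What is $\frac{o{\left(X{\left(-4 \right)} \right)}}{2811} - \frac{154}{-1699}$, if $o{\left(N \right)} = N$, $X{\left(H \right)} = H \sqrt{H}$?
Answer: $\frac{154}{1699} - \frac{8 i}{2811} \approx 0.090641 - 0.002846 i$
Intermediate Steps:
$X{\left(H \right)} = H^{\frac{3}{2}}$
$\frac{o{\left(X{\left(-4 \right)} \right)}}{2811} - \frac{154}{-1699} = \frac{\left(-4\right)^{\frac{3}{2}}}{2811} - \frac{154}{-1699} = - 8 i \frac{1}{2811} - - \frac{154}{1699} = - \frac{8 i}{2811} + \frac{154}{1699} = \frac{154}{1699} - \frac{8 i}{2811}$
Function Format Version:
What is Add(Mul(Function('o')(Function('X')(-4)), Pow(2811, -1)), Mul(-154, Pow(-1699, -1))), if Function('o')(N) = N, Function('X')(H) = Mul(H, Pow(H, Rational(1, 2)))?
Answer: Add(Rational(154, 1699), Mul(Rational(-8, 2811), I)) ≈ Add(0.090641, Mul(-0.0028460, I))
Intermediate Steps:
Function('X')(H) = Pow(H, Rational(3, 2))
Add(Mul(Function('o')(Function('X')(-4)), Pow(2811, -1)), Mul(-154, Pow(-1699, -1))) = Add(Mul(Pow(-4, Rational(3, 2)), Pow(2811, -1)), Mul(-154, Pow(-1699, -1))) = Add(Mul(Mul(-8, I), Rational(1, 2811)), Mul(-154, Rational(-1, 1699))) = Add(Mul(Rational(-8, 2811), I), Rational(154, 1699)) = Add(Rational(154, 1699), Mul(Rational(-8, 2811), I))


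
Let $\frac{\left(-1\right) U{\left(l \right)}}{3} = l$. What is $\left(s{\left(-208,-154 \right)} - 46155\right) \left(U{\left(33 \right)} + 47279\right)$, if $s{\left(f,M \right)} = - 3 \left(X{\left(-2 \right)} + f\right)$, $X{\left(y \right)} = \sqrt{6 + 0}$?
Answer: $-2148152580 - 141540 \sqrt{6} \approx -2.1485 \cdot 10^{9}$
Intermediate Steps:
$U{\left(l \right)} = - 3 l$
$X{\left(y \right)} = \sqrt{6}$
$s{\left(f,M \right)} = - 3 f - 3 \sqrt{6}$ ($s{\left(f,M \right)} = - 3 \left(\sqrt{6} + f\right) = - 3 \left(f + \sqrt{6}\right) = - 3 f - 3 \sqrt{6}$)
$\left(s{\left(-208,-154 \right)} - 46155\right) \left(U{\left(33 \right)} + 47279\right) = \left(\left(\left(-3\right) \left(-208\right) - 3 \sqrt{6}\right) - 46155\right) \left(\left(-3\right) 33 + 47279\right) = \left(\left(624 - 3 \sqrt{6}\right) - 46155\right) \left(-99 + 47279\right) = \left(-45531 - 3 \sqrt{6}\right) 47180 = -2148152580 - 141540 \sqrt{6}$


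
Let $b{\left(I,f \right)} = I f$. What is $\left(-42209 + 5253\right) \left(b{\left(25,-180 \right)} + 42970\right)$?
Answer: $-1421697320$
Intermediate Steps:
$\left(-42209 + 5253\right) \left(b{\left(25,-180 \right)} + 42970\right) = \left(-42209 + 5253\right) \left(25 \left(-180\right) + 42970\right) = - 36956 \left(-4500 + 42970\right) = \left(-36956\right) 38470 = -1421697320$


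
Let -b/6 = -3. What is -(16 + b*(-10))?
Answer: 164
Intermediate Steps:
b = 18 (b = -6*(-3) = 18)
-(16 + b*(-10)) = -(16 + 18*(-10)) = -(16 - 180) = -1*(-164) = 164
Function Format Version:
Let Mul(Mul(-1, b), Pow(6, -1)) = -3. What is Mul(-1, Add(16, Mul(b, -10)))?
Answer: 164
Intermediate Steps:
b = 18 (b = Mul(-6, -3) = 18)
Mul(-1, Add(16, Mul(b, -10))) = Mul(-1, Add(16, Mul(18, -10))) = Mul(-1, Add(16, -180)) = Mul(-1, -164) = 164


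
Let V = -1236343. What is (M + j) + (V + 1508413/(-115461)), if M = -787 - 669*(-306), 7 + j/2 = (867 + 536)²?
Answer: 335342034455/115461 ≈ 2.9044e+6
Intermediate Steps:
j = 3936804 (j = -14 + 2*(867 + 536)² = -14 + 2*1403² = -14 + 2*1968409 = -14 + 3936818 = 3936804)
M = 203927 (M = -787 + 204714 = 203927)
(M + j) + (V + 1508413/(-115461)) = (203927 + 3936804) + (-1236343 + 1508413/(-115461)) = 4140731 + (-1236343 + 1508413*(-1/115461)) = 4140731 + (-1236343 - 1508413/115461) = 4140731 - 142750907536/115461 = 335342034455/115461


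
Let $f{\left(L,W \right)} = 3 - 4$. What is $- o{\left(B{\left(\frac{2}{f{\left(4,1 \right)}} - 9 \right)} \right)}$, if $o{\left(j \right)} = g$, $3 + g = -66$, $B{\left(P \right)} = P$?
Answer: $69$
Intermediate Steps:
$f{\left(L,W \right)} = -1$ ($f{\left(L,W \right)} = 3 - 4 = -1$)
$g = -69$ ($g = -3 - 66 = -69$)
$o{\left(j \right)} = -69$
$- o{\left(B{\left(\frac{2}{f{\left(4,1 \right)}} - 9 \right)} \right)} = \left(-1\right) \left(-69\right) = 69$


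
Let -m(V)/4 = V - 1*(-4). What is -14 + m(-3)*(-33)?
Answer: 118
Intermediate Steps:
m(V) = -16 - 4*V (m(V) = -4*(V - 1*(-4)) = -4*(V + 4) = -4*(4 + V) = -16 - 4*V)
-14 + m(-3)*(-33) = -14 + (-16 - 4*(-3))*(-33) = -14 + (-16 + 12)*(-33) = -14 - 4*(-33) = -14 + 132 = 118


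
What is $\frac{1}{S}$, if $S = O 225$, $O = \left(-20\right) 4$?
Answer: $- \frac{1}{18000} \approx -5.5556 \cdot 10^{-5}$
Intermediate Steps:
$O = -80$
$S = -18000$ ($S = \left(-80\right) 225 = -18000$)
$\frac{1}{S} = \frac{1}{-18000} = - \frac{1}{18000}$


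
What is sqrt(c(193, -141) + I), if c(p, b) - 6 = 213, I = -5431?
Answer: 2*I*sqrt(1303) ≈ 72.194*I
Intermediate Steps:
c(p, b) = 219 (c(p, b) = 6 + 213 = 219)
sqrt(c(193, -141) + I) = sqrt(219 - 5431) = sqrt(-5212) = 2*I*sqrt(1303)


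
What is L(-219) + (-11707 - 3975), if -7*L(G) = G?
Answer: -109555/7 ≈ -15651.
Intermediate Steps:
L(G) = -G/7
L(-219) + (-11707 - 3975) = -⅐*(-219) + (-11707 - 3975) = 219/7 - 15682 = -109555/7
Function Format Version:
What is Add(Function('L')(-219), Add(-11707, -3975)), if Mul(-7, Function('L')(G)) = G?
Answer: Rational(-109555, 7) ≈ -15651.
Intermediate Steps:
Function('L')(G) = Mul(Rational(-1, 7), G)
Add(Function('L')(-219), Add(-11707, -3975)) = Add(Mul(Rational(-1, 7), -219), Add(-11707, -3975)) = Add(Rational(219, 7), -15682) = Rational(-109555, 7)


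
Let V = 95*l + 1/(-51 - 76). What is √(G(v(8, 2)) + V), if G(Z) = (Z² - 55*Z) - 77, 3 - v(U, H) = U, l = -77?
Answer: I*√114386995/127 ≈ 84.214*I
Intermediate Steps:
v(U, H) = 3 - U
G(Z) = -77 + Z² - 55*Z
V = -929006/127 (V = 95*(-77) + 1/(-51 - 76) = -7315 + 1/(-127) = -7315 - 1/127 = -929006/127 ≈ -7315.0)
√(G(v(8, 2)) + V) = √((-77 + (3 - 1*8)² - 55*(3 - 1*8)) - 929006/127) = √((-77 + (3 - 8)² - 55*(3 - 8)) - 929006/127) = √((-77 + (-5)² - 55*(-5)) - 929006/127) = √((-77 + 25 + 275) - 929006/127) = √(223 - 929006/127) = √(-900685/127) = I*√114386995/127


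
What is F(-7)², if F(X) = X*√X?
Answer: -343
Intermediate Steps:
F(X) = X^(3/2)
F(-7)² = ((-7)^(3/2))² = (-7*I*√7)² = -343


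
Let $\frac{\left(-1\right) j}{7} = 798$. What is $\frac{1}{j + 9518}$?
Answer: $\frac{1}{3932} \approx 0.00025432$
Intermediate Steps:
$j = -5586$ ($j = \left(-7\right) 798 = -5586$)
$\frac{1}{j + 9518} = \frac{1}{-5586 + 9518} = \frac{1}{3932}$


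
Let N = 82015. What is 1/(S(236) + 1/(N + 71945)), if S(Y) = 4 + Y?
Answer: 153960/36950401 ≈ 0.0041667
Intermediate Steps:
1/(S(236) + 1/(N + 71945)) = 1/((4 + 236) + 1/(82015 + 71945)) = 1/(240 + 1/153960) = 1/(36950401/153960) = 153960/36950401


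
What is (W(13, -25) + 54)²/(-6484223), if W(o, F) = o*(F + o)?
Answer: -10404/6484223 ≈ -0.0016045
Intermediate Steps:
(W(13, -25) + 54)²/(-6484223) = (13*(-25 + 13) + 54)²/(-6484223) = (13*(-12) + 54)²*(-1/6484223) = (-156 + 54)²*(-1/6484223) = (-102)²*(-1/6484223) = 10404*(-1/6484223) = -10404/6484223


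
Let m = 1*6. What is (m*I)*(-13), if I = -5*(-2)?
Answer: -780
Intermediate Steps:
I = 10
m = 6
(m*I)*(-13) = (6*10)*(-13) = 60*(-13) = -780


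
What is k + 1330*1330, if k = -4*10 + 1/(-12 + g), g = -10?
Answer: 38914919/22 ≈ 1.7689e+6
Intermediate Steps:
k = -881/22 (k = -4*10 + 1/(-12 - 10) = -40 + 1/(-22) = -40 - 1/22 = -881/22 ≈ -40.045)
k + 1330*1330 = -881/22 + 1330*1330 = -881/22 + 1768900 = 38914919/22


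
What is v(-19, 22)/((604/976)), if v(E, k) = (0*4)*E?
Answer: 0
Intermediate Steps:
v(E, k) = 0 (v(E, k) = 0*E = 0)
v(-19, 22)/((604/976)) = 0/((604/976)) = 0/((604*(1/976))) = 0/(151/244) = 0*(244/151) = 0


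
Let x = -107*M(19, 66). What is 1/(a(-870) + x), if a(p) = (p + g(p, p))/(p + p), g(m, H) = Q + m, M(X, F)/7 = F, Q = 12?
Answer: -145/7167786 ≈ -2.0229e-5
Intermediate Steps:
M(X, F) = 7*F
g(m, H) = 12 + m
a(p) = (12 + 2*p)/(2*p) (a(p) = (p + (12 + p))/(p + p) = (12 + 2*p)/((2*p)) = (12 + 2*p)*(1/(2*p)) = (12 + 2*p)/(2*p))
x = -49434 (x = -749*66 = -107*462 = -49434)
1/(a(-870) + x) = 1/((6 - 870)/(-870) - 49434) = 1/(-1/870*(-864) - 49434) = 1/(144/145 - 49434) = 1/(-7167786/145) = -145/7167786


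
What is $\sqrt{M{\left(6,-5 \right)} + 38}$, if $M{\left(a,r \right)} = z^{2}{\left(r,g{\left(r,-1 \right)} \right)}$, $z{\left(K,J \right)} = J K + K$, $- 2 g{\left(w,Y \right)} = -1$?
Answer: $\frac{\sqrt{377}}{2} \approx 9.7083$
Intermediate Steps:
$g{\left(w,Y \right)} = \frac{1}{2}$ ($g{\left(w,Y \right)} = \left(- \frac{1}{2}\right) \left(-1\right) = \frac{1}{2}$)
$z{\left(K,J \right)} = K + J K$
$M{\left(a,r \right)} = \frac{9 r^{2}}{4}$ ($M{\left(a,r \right)} = \left(r \left(1 + \frac{1}{2}\right)\right)^{2} = \left(r \frac{3}{2}\right)^{2} = \left(\frac{3 r}{2}\right)^{2} = \frac{9 r^{2}}{4}$)
$\sqrt{M{\left(6,-5 \right)} + 38} = \sqrt{\frac{9 \left(-5\right)^{2}}{4} + 38} = \sqrt{\frac{9}{4} \cdot 25 + 38} = \sqrt{\frac{225}{4} + 38} = \sqrt{\frac{377}{4}} = \frac{\sqrt{377}}{2}$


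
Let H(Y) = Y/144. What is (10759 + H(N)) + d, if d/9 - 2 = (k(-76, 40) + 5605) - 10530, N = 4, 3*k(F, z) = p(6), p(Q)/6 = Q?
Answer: -1203839/36 ≈ -33440.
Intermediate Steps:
p(Q) = 6*Q
k(F, z) = 12 (k(F, z) = (6*6)/3 = (⅓)*36 = 12)
d = -44199 (d = 18 + 9*((12 + 5605) - 10530) = 18 + 9*(5617 - 10530) = 18 + 9*(-4913) = 18 - 44217 = -44199)
H(Y) = Y/144 (H(Y) = Y*(1/144) = Y/144)
(10759 + H(N)) + d = (10759 + (1/144)*4) - 44199 = (10759 + 1/36) - 44199 = 387325/36 - 44199 = -1203839/36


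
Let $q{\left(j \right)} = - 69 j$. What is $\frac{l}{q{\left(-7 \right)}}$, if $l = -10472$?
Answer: $- \frac{1496}{69} \approx -21.681$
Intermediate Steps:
$\frac{l}{q{\left(-7 \right)}} = - \frac{10472}{\left(-69\right) \left(-7\right)} = - \frac{10472}{483} = \left(-10472\right) \frac{1}{483} = - \frac{1496}{69}$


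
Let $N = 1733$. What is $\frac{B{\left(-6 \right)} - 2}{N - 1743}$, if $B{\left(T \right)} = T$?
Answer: $\frac{4}{5} \approx 0.8$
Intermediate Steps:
$\frac{B{\left(-6 \right)} - 2}{N - 1743} = \frac{-6 - 2}{1733 - 1743} = - \frac{8}{-10} = \left(-8\right) \left(- \frac{1}{10}\right) = \frac{4}{5}$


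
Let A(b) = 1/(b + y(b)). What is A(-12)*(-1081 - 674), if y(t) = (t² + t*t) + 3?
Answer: -195/31 ≈ -6.2903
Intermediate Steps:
y(t) = 3 + 2*t² (y(t) = (t² + t²) + 3 = 2*t² + 3 = 3 + 2*t²)
A(b) = 1/(3 + b + 2*b²) (A(b) = 1/(b + (3 + 2*b²)) = 1/(3 + b + 2*b²))
A(-12)*(-1081 - 674) = (-1081 - 674)/(3 - 12 + 2*(-12)²) = -1755/(3 - 12 + 2*144) = -1755/(3 - 12 + 288) = -1755/279 = (1/279)*(-1755) = -195/31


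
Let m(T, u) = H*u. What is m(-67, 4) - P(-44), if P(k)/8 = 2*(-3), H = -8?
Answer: 16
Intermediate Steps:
m(T, u) = -8*u
P(k) = -48 (P(k) = 8*(2*(-3)) = 8*(-6) = -48)
m(-67, 4) - P(-44) = -8*4 - 1*(-48) = -32 + 48 = 16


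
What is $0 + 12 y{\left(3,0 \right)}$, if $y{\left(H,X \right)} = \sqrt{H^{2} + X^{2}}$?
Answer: $36$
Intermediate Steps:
$0 + 12 y{\left(3,0 \right)} = 0 + 12 \sqrt{3^{2} + 0^{2}} = 0 + 12 \sqrt{9 + 0} = 0 + 12 \sqrt{9} = 0 + 12 \cdot 3 = 0 + 36 = 36$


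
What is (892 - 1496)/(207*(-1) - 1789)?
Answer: 151/499 ≈ 0.30261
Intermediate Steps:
(892 - 1496)/(207*(-1) - 1789) = -604/(-207 - 1789) = -604/(-1996) = -604*(-1/1996) = 151/499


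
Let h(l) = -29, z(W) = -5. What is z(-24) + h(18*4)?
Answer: -34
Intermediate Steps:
z(-24) + h(18*4) = -5 - 29 = -34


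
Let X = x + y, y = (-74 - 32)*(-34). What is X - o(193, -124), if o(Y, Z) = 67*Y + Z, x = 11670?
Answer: 2467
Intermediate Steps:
y = 3604 (y = -106*(-34) = 3604)
o(Y, Z) = Z + 67*Y
X = 15274 (X = 11670 + 3604 = 15274)
X - o(193, -124) = 15274 - (-124 + 67*193) = 15274 - (-124 + 12931) = 15274 - 1*12807 = 15274 - 12807 = 2467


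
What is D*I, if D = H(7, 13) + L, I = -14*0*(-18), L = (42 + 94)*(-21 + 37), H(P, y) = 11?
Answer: 0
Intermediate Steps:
L = 2176 (L = 136*16 = 2176)
I = 0 (I = 0*(-18) = 0)
D = 2187 (D = 11 + 2176 = 2187)
D*I = 2187*0 = 0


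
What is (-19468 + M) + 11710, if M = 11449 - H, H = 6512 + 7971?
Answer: -10792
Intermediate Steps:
H = 14483
M = -3034 (M = 11449 - 1*14483 = 11449 - 14483 = -3034)
(-19468 + M) + 11710 = (-19468 - 3034) + 11710 = -22502 + 11710 = -10792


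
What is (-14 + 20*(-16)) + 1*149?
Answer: -185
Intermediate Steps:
(-14 + 20*(-16)) + 1*149 = (-14 - 320) + 149 = -334 + 149 = -185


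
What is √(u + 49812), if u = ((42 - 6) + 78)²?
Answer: 2*√15702 ≈ 250.62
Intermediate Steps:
u = 12996 (u = (36 + 78)² = 114² = 12996)
√(u + 49812) = √(12996 + 49812) = √62808 = 2*√15702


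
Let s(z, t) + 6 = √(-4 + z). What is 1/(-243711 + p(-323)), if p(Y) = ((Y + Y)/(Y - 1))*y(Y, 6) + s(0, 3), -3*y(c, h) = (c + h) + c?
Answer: -14366128653/3495159147292837 - 118098*I/3495159147292837 ≈ -4.1103e-6 - 3.3789e-11*I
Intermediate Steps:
y(c, h) = -2*c/3 - h/3 (y(c, h) = -((c + h) + c)/3 = -(h + 2*c)/3 = -2*c/3 - h/3)
s(z, t) = -6 + √(-4 + z)
p(Y) = -6 + 2*I + 2*Y*(-2 - 2*Y/3)/(-1 + Y) (p(Y) = ((Y + Y)/(Y - 1))*(-2*Y/3 - ⅓*6) + (-6 + √(-4 + 0)) = ((2*Y)/(-1 + Y))*(-2*Y/3 - 2) + (-6 + √(-4)) = (2*Y/(-1 + Y))*(-2 - 2*Y/3) + (-6 + 2*I) = 2*Y*(-2 - 2*Y/3)/(-1 + Y) + (-6 + 2*I) = -6 + 2*I + 2*Y*(-2 - 2*Y/3)/(-1 + Y))
1/(-243711 + p(-323)) = 1/(-243711 + 2*(9 - 3*I - 2*(-323)² + 3*(-323)*(-5 + I))/(3*(-1 - 323))) = 1/(-243711 + (⅔)*(9 - 3*I - 2*104329 + (4845 - 969*I))/(-324)) = 1/(-243711 + (⅔)*(-1/324)*(9 - 3*I - 208658 + (4845 - 969*I))) = 1/(-243711 + (⅔)*(-1/324)*(-203804 - 972*I)) = 1/(-243711 + (101902/243 + 2*I)) = 1/(-59119871/243 + 2*I) = 59049*(-59119871/243 - 2*I)/3495159147292837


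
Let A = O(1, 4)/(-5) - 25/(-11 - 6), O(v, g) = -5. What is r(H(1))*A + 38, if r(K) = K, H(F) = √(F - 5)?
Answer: 38 + 84*I/17 ≈ 38.0 + 4.9412*I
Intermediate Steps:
H(F) = √(-5 + F)
A = 42/17 (A = -5/(-5) - 25/(-11 - 6) = -5*(-⅕) - 25/(-17) = 1 - 25*(-1/17) = 1 + 25/17 = 42/17 ≈ 2.4706)
r(H(1))*A + 38 = √(-5 + 1)*(42/17) + 38 = √(-4)*(42/17) + 38 = (2*I)*(42/17) + 38 = 84*I/17 + 38 = 38 + 84*I/17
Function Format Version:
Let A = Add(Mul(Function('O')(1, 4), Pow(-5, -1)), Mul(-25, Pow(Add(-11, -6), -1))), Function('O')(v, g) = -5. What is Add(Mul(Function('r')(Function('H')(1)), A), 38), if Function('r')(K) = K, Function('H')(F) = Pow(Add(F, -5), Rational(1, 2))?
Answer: Add(38, Mul(Rational(84, 17), I)) ≈ Add(38.000, Mul(4.9412, I))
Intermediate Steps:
Function('H')(F) = Pow(Add(-5, F), Rational(1, 2))
A = Rational(42, 17) (A = Add(Mul(-5, Pow(-5, -1)), Mul(-25, Pow(Add(-11, -6), -1))) = Add(Mul(-5, Rational(-1, 5)), Mul(-25, Pow(-17, -1))) = Add(1, Mul(-25, Rational(-1, 17))) = Add(1, Rational(25, 17)) = Rational(42, 17) ≈ 2.4706)
Add(Mul(Function('r')(Function('H')(1)), A), 38) = Add(Mul(Pow(Add(-5, 1), Rational(1, 2)), Rational(42, 17)), 38) = Add(Mul(Pow(-4, Rational(1, 2)), Rational(42, 17)), 38) = Add(Mul(Mul(2, I), Rational(42, 17)), 38) = Add(Mul(Rational(84, 17), I), 38) = Add(38, Mul(Rational(84, 17), I))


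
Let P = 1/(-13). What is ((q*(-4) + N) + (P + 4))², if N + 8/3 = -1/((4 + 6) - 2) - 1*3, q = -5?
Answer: 32001649/97344 ≈ 328.75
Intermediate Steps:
P = -1/13 ≈ -0.076923
N = -139/24 (N = -8/3 + (-1/((4 + 6) - 2) - 1*3) = -8/3 + (-1/(10 - 2) - 3) = -8/3 + (-1/8 - 3) = -8/3 + (-1*⅛ - 3) = -8/3 + (-⅛ - 3) = -8/3 - 25/8 = -139/24 ≈ -5.7917)
((q*(-4) + N) + (P + 4))² = ((-5*(-4) - 139/24) + (-1/13 + 4))² = ((20 - 139/24) + 51/13)² = (341/24 + 51/13)² = (5657/312)² = 32001649/97344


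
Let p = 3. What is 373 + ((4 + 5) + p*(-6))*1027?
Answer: -8870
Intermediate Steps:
373 + ((4 + 5) + p*(-6))*1027 = 373 + ((4 + 5) + 3*(-6))*1027 = 373 + (9 - 18)*1027 = 373 - 9*1027 = 373 - 9243 = -8870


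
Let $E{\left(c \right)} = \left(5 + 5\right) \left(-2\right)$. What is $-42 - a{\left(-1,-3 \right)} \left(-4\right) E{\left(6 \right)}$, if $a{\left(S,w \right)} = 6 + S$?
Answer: $-442$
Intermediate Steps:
$E{\left(c \right)} = -20$ ($E{\left(c \right)} = 10 \left(-2\right) = -20$)
$-42 - a{\left(-1,-3 \right)} \left(-4\right) E{\left(6 \right)} = -42 - \left(6 - 1\right) \left(-4\right) \left(-20\right) = -42 - 5 \left(-4\right) \left(-20\right) = -42 - \left(-20\right) \left(-20\right) = -42 - 400 = -442$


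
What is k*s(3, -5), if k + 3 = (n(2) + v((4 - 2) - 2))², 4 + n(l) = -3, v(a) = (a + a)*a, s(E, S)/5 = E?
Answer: 690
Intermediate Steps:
s(E, S) = 5*E
v(a) = 2*a² (v(a) = (2*a)*a = 2*a²)
n(l) = -7 (n(l) = -4 - 3 = -7)
k = 46 (k = -3 + (-7 + 2*((4 - 2) - 2)²)² = -3 + (-7 + 2*(2 - 2)²)² = -3 + (-7 + 2*0²)² = -3 + (-7 + 2*0)² = -3 + (-7 + 0)² = -3 + (-7)² = -3 + 49 = 46)
k*s(3, -5) = 46*(5*3) = 46*15 = 690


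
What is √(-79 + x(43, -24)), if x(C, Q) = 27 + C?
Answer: 3*I ≈ 3.0*I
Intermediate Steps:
√(-79 + x(43, -24)) = √(-79 + (27 + 43)) = √(-79 + 70) = √(-9) = 3*I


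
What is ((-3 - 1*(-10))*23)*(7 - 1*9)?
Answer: -322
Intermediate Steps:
((-3 - 1*(-10))*23)*(7 - 1*9) = ((-3 + 10)*23)*(7 - 9) = (7*23)*(-2) = 161*(-2) = -322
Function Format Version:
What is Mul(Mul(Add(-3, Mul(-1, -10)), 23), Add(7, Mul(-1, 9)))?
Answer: -322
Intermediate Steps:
Mul(Mul(Add(-3, Mul(-1, -10)), 23), Add(7, Mul(-1, 9))) = Mul(Mul(Add(-3, 10), 23), Add(7, -9)) = Mul(Mul(7, 23), -2) = Mul(161, -2) = -322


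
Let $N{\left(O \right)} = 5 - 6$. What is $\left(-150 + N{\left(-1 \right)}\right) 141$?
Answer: $-21291$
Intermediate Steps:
$N{\left(O \right)} = -1$ ($N{\left(O \right)} = 5 - 6 = -1$)
$\left(-150 + N{\left(-1 \right)}\right) 141 = \left(-150 - 1\right) 141 = \left(-151\right) 141 = -21291$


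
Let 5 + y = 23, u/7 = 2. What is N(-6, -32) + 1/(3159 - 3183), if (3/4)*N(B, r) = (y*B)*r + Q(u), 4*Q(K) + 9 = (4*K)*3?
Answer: 111863/24 ≈ 4661.0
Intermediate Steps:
u = 14 (u = 7*2 = 14)
y = 18 (y = -5 + 23 = 18)
Q(K) = -9/4 + 3*K (Q(K) = -9/4 + ((4*K)*3)/4 = -9/4 + (12*K)/4 = -9/4 + 3*K)
N(B, r) = 53 + 24*B*r (N(B, r) = 4*((18*B)*r + (-9/4 + 3*14))/3 = 4*(18*B*r + (-9/4 + 42))/3 = 4*(18*B*r + 159/4)/3 = 4*(159/4 + 18*B*r)/3 = 53 + 24*B*r)
N(-6, -32) + 1/(3159 - 3183) = (53 + 24*(-6)*(-32)) + 1/(3159 - 3183) = (53 + 4608) + 1/(-24) = 4661 - 1/24 = 111863/24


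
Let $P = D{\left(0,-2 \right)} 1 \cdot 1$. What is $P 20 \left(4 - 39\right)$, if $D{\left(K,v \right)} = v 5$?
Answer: $7000$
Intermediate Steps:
$D{\left(K,v \right)} = 5 v$
$P = -10$ ($P = 5 \left(-2\right) 1 \cdot 1 = \left(-10\right) 1 \cdot 1 = \left(-10\right) 1 = -10$)
$P 20 \left(4 - 39\right) = - 10 \cdot 20 \left(4 - 39\right) = - 10 \cdot 20 \left(-35\right) = \left(-10\right) \left(-700\right) = 7000$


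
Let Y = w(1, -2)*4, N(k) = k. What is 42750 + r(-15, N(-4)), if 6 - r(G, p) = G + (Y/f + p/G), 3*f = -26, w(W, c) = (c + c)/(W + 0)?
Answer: 8339933/195 ≈ 42769.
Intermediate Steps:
w(W, c) = 2*c/W (w(W, c) = (2*c)/W = 2*c/W)
Y = -16 (Y = (2*(-2)/1)*4 = (2*(-2)*1)*4 = -4*4 = -16)
f = -26/3 (f = (⅓)*(-26) = -26/3 ≈ -8.6667)
r(G, p) = 54/13 - G - p/G (r(G, p) = 6 - (G + (-16/(-26/3) + p/G)) = 6 - (G + (-16*(-3/26) + p/G)) = 6 - (G + (24/13 + p/G)) = 6 - (24/13 + G + p/G) = 6 + (-24/13 - G - p/G) = 54/13 - G - p/G)
42750 + r(-15, N(-4)) = 42750 + (54/13 - 1*(-15) - 1*(-4)/(-15)) = 42750 + (54/13 + 15 - 1*(-4)*(-1/15)) = 42750 + (54/13 + 15 - 4/15) = 42750 + 3683/195 = 8339933/195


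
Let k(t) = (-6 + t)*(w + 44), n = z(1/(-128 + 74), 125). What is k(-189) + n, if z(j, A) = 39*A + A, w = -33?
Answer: 2855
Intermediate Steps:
z(j, A) = 40*A
n = 5000 (n = 40*125 = 5000)
k(t) = -66 + 11*t (k(t) = (-6 + t)*(-33 + 44) = (-6 + t)*11 = -66 + 11*t)
k(-189) + n = (-66 + 11*(-189)) + 5000 = (-66 - 2079) + 5000 = -2145 + 5000 = 2855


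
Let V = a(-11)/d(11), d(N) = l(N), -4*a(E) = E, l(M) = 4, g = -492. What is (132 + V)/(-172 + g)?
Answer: -2123/10624 ≈ -0.19983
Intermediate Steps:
a(E) = -E/4
d(N) = 4
V = 11/16 (V = -1/4*(-11)/4 = (11/4)*(1/4) = 11/16 ≈ 0.68750)
(132 + V)/(-172 + g) = (132 + 11/16)/(-172 - 492) = (2123/16)/(-664) = (2123/16)*(-1/664) = -2123/10624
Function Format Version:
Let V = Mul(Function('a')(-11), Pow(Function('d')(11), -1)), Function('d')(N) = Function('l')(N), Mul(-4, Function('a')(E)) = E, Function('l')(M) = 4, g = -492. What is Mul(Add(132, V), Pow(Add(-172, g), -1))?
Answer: Rational(-2123, 10624) ≈ -0.19983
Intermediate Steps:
Function('a')(E) = Mul(Rational(-1, 4), E)
Function('d')(N) = 4
V = Rational(11, 16) (V = Mul(Mul(Rational(-1, 4), -11), Pow(4, -1)) = Mul(Rational(11, 4), Rational(1, 4)) = Rational(11, 16) ≈ 0.68750)
Mul(Add(132, V), Pow(Add(-172, g), -1)) = Mul(Add(132, Rational(11, 16)), Pow(Add(-172, -492), -1)) = Mul(Rational(2123, 16), Pow(-664, -1)) = Mul(Rational(2123, 16), Rational(-1, 664)) = Rational(-2123, 10624)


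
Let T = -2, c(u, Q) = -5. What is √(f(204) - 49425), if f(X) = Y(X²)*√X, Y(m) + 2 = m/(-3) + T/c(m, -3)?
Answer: √(-1235625 - 693680*√51)/5 ≈ 497.57*I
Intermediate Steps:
Y(m) = -8/5 - m/3 (Y(m) = -2 + (m/(-3) - 2/(-5)) = -2 + (m*(-⅓) - 2*(-⅕)) = -2 + (-m/3 + ⅖) = -2 + (⅖ - m/3) = -8/5 - m/3)
f(X) = √X*(-8/5 - X²/3) (f(X) = (-8/5 - X²/3)*√X = √X*(-8/5 - X²/3))
√(f(204) - 49425) = √(√204*(-24 - 5*204²)/15 - 49425) = √((2*√51)*(-24 - 5*41616)/15 - 49425) = √((2*√51)*(-24 - 208080)/15 - 49425) = √((1/15)*(2*√51)*(-208104) - 49425) = √(-138736*√51/5 - 49425) = √(-49425 - 138736*√51/5)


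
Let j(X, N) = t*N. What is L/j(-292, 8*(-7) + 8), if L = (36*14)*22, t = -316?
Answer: 231/316 ≈ 0.73101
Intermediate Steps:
j(X, N) = -316*N
L = 11088 (L = 504*22 = 11088)
L/j(-292, 8*(-7) + 8) = 11088/((-316*(8*(-7) + 8))) = 11088/((-316*(-56 + 8))) = 11088/((-316*(-48))) = 11088/15168 = 11088*(1/15168) = 231/316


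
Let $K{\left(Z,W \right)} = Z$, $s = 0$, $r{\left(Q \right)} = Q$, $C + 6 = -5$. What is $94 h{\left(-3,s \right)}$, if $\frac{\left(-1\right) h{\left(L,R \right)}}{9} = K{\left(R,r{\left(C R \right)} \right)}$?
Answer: $0$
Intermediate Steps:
$C = -11$ ($C = -6 - 5 = -11$)
$h{\left(L,R \right)} = - 9 R$
$94 h{\left(-3,s \right)} = 94 \left(\left(-9\right) 0\right) = 94 \cdot 0 = 0$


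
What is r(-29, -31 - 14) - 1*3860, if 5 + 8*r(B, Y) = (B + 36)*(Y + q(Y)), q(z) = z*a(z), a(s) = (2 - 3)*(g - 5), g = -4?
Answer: -34035/8 ≈ -4254.4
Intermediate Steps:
a(s) = 9 (a(s) = (2 - 3)*(-4 - 5) = -1*(-9) = 9)
q(z) = 9*z (q(z) = z*9 = 9*z)
r(B, Y) = -5/8 + 5*Y*(36 + B)/4 (r(B, Y) = -5/8 + ((B + 36)*(Y + 9*Y))/8 = -5/8 + ((36 + B)*(10*Y))/8 = -5/8 + (10*Y*(36 + B))/8 = -5/8 + 5*Y*(36 + B)/4)
r(-29, -31 - 14) - 1*3860 = (-5/8 + 45*(-31 - 14) + (5/4)*(-29)*(-31 - 14)) - 1*3860 = (-5/8 + 45*(-45) + (5/4)*(-29)*(-45)) - 3860 = (-5/8 - 2025 + 6525/4) - 3860 = -3155/8 - 3860 = -34035/8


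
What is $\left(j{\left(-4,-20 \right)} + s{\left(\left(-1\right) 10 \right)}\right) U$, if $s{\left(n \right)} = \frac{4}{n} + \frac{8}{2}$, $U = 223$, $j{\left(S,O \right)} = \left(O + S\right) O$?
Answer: $\frac{539214}{5} \approx 1.0784 \cdot 10^{5}$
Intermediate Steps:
$j{\left(S,O \right)} = O \left(O + S\right)$
$s{\left(n \right)} = 4 + \frac{4}{n}$ ($s{\left(n \right)} = \frac{4}{n} + 8 \cdot \frac{1}{2} = \frac{4}{n} + 4 = 4 + \frac{4}{n}$)
$\left(j{\left(-4,-20 \right)} + s{\left(\left(-1\right) 10 \right)}\right) U = \left(- 20 \left(-20 - 4\right) + \left(4 + \frac{4}{\left(-1\right) 10}\right)\right) 223 = \left(\left(-20\right) \left(-24\right) + \left(4 + \frac{4}{-10}\right)\right) 223 = \left(480 + \left(4 + 4 \left(- \frac{1}{10}\right)\right)\right) 223 = \left(480 + \left(4 - \frac{2}{5}\right)\right) 223 = \left(480 + \frac{18}{5}\right) 223 = \frac{2418}{5} \cdot 223 = \frac{539214}{5}$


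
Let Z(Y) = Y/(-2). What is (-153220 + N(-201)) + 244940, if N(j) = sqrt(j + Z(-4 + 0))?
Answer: 91720 + I*sqrt(199) ≈ 91720.0 + 14.107*I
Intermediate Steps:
Z(Y) = -Y/2 (Z(Y) = Y*(-1/2) = -Y/2)
N(j) = sqrt(2 + j) (N(j) = sqrt(j - (-4 + 0)/2) = sqrt(j - 1/2*(-4)) = sqrt(j + 2) = sqrt(2 + j))
(-153220 + N(-201)) + 244940 = (-153220 + sqrt(2 - 201)) + 244940 = (-153220 + sqrt(-199)) + 244940 = (-153220 + I*sqrt(199)) + 244940 = 91720 + I*sqrt(199)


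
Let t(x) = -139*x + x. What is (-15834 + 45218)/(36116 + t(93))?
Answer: 14692/11641 ≈ 1.2621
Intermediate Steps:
t(x) = -138*x
(-15834 + 45218)/(36116 + t(93)) = (-15834 + 45218)/(36116 - 138*93) = 29384/(36116 - 12834) = 29384/23282 = 29384*(1/23282) = 14692/11641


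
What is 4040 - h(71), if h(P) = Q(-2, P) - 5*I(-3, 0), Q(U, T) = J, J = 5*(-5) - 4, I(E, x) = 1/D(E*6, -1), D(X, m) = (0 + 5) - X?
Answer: 93592/23 ≈ 4069.2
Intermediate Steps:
D(X, m) = 5 - X
I(E, x) = 1/(5 - 6*E) (I(E, x) = 1/(5 - E*6) = 1/(5 - 6*E))
J = -29 (J = -25 - 4 = -29)
Q(U, T) = -29
h(P) = -672/23 (h(P) = -29 - (-5)/(-5 + 6*(-3)) = -29 - (-5)/(-5 - 18) = -29 - (-5)/(-23) = -29 - (-5)*(-1)/23 = -29 - 5*1/23 = -29 - 5/23 = -672/23)
4040 - h(71) = 4040 - 1*(-672/23) = 4040 + 672/23 = 93592/23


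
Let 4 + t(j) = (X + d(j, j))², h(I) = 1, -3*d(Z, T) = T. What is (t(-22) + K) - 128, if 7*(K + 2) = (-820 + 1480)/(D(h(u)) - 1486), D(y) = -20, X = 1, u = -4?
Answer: -1021807/15813 ≈ -64.618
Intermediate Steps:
d(Z, T) = -T/3
t(j) = -4 + (1 - j/3)²
K = -3624/1757 (K = -2 + ((-820 + 1480)/(-20 - 1486))/7 = -2 + (660/(-1506))/7 = -2 + (660*(-1/1506))/7 = -2 + (⅐)*(-110/251) = -2 - 110/1757 = -3624/1757 ≈ -2.0626)
(t(-22) + K) - 128 = ((-4 + (-3 - 22)²/9) - 3624/1757) - 128 = ((-4 + (⅑)*(-25)²) - 3624/1757) - 128 = ((-4 + (⅑)*625) - 3624/1757) - 128 = ((-4 + 625/9) - 3624/1757) - 128 = (589/9 - 3624/1757) - 128 = 1002257/15813 - 128 = -1021807/15813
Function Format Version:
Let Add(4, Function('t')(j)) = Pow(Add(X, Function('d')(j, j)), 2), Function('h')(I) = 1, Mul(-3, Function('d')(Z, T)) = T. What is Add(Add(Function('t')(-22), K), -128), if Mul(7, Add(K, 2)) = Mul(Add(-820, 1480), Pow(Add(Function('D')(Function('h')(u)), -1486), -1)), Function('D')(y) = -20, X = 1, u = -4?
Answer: Rational(-1021807, 15813) ≈ -64.618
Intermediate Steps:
Function('d')(Z, T) = Mul(Rational(-1, 3), T)
Function('t')(j) = Add(-4, Pow(Add(1, Mul(Rational(-1, 3), j)), 2))
K = Rational(-3624, 1757) (K = Add(-2, Mul(Rational(1, 7), Mul(Add(-820, 1480), Pow(Add(-20, -1486), -1)))) = Add(-2, Mul(Rational(1, 7), Mul(660, Pow(-1506, -1)))) = Add(-2, Mul(Rational(1, 7), Mul(660, Rational(-1, 1506)))) = Add(-2, Mul(Rational(1, 7), Rational(-110, 251))) = Add(-2, Rational(-110, 1757)) = Rational(-3624, 1757) ≈ -2.0626)
Add(Add(Function('t')(-22), K), -128) = Add(Add(Add(-4, Mul(Rational(1, 9), Pow(Add(-3, -22), 2))), Rational(-3624, 1757)), -128) = Add(Add(Add(-4, Mul(Rational(1, 9), Pow(-25, 2))), Rational(-3624, 1757)), -128) = Add(Add(Add(-4, Mul(Rational(1, 9), 625)), Rational(-3624, 1757)), -128) = Add(Add(Add(-4, Rational(625, 9)), Rational(-3624, 1757)), -128) = Add(Add(Rational(589, 9), Rational(-3624, 1757)), -128) = Add(Rational(1002257, 15813), -128) = Rational(-1021807, 15813)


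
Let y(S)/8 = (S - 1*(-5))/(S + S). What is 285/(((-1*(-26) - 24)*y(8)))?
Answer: 285/13 ≈ 21.923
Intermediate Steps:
y(S) = 4*(5 + S)/S (y(S) = 8*((S - 1*(-5))/(S + S)) = 8*((S + 5)/((2*S))) = 8*((5 + S)*(1/(2*S))) = 8*((5 + S)/(2*S)) = 4*(5 + S)/S)
285/(((-1*(-26) - 24)*y(8))) = 285/(((-1*(-26) - 24)*(4 + 20/8))) = 285/(((26 - 24)*(4 + 20*(1/8)))) = 285/((2*(4 + 5/2))) = 285/((2*(13/2))) = 285/13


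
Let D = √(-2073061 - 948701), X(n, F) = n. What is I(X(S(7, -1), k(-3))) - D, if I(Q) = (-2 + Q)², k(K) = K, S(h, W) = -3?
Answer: 25 - I*√3021762 ≈ 25.0 - 1738.3*I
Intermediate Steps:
D = I*√3021762 (D = √(-3021762) = I*√3021762 ≈ 1738.3*I)
I(X(S(7, -1), k(-3))) - D = (-2 - 3)² - I*√3021762 = (-5)² - I*√3021762 = 25 - I*√3021762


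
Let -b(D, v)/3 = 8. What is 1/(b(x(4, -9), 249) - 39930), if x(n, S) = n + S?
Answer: -1/39954 ≈ -2.5029e-5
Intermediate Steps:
x(n, S) = S + n
b(D, v) = -24 (b(D, v) = -3*8 = -24)
1/(b(x(4, -9), 249) - 39930) = 1/(-24 - 39930) = 1/(-39954) = -1/39954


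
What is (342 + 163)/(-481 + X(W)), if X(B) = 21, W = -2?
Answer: -101/92 ≈ -1.0978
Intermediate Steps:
(342 + 163)/(-481 + X(W)) = (342 + 163)/(-481 + 21) = 505/(-460) = 505*(-1/460) = -101/92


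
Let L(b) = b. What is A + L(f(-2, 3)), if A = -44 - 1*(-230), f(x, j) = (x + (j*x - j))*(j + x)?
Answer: 175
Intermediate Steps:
f(x, j) = (j + x)*(x - j + j*x) (f(x, j) = (x + (-j + j*x))*(j + x) = (x - j + j*x)*(j + x) = (j + x)*(x - j + j*x))
A = 186 (A = -44 + 230 = 186)
A + L(f(-2, 3)) = 186 + ((-2)**2 - 1*3**2 + 3*(-2)**2 - 2*3**2) = 186 + (4 - 1*9 + 3*4 - 2*9) = 186 + (4 - 9 + 12 - 18) = 186 - 11 = 175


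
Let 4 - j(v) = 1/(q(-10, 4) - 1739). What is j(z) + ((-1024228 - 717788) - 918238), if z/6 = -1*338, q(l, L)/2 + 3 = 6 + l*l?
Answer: -4078163249/1533 ≈ -2.6602e+6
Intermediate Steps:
q(l, L) = 6 + 2*l² (q(l, L) = -6 + 2*(6 + l*l) = -6 + 2*(6 + l²) = -6 + (12 + 2*l²) = 6 + 2*l²)
z = -2028 (z = 6*(-1*338) = 6*(-338) = -2028)
j(v) = 6133/1533 (j(v) = 4 - 1/((6 + 2*(-10)²) - 1739) = 4 - 1/((6 + 2*100) - 1739) = 4 - 1/((6 + 200) - 1739) = 4 - 1/(206 - 1739) = 4 - 1/(-1533) = 4 - 1*(-1/1533) = 4 + 1/1533 = 6133/1533)
j(z) + ((-1024228 - 717788) - 918238) = 6133/1533 + ((-1024228 - 717788) - 918238) = 6133/1533 + (-1742016 - 918238) = 6133/1533 - 2660254 = -4078163249/1533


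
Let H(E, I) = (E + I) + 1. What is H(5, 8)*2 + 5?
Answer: 33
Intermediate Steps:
H(E, I) = 1 + E + I
H(5, 8)*2 + 5 = (1 + 5 + 8)*2 + 5 = 14*2 + 5 = 28 + 5 = 33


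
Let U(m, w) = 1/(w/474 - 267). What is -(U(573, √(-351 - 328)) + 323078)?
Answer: -5174717018287862/16016928043 + 474*I*√679/16016928043 ≈ -3.2308e+5 + 7.7114e-7*I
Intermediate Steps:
U(m, w) = 1/(-267 + w/474) (U(m, w) = 1/(w*(1/474) - 267) = 1/(w/474 - 267) = 1/(-267 + w/474))
-(U(573, √(-351 - 328)) + 323078) = -(474/(-126558 + √(-351 - 328)) + 323078) = -(474/(-126558 + √(-679)) + 323078) = -(474/(-126558 + I*√679) + 323078) = -(323078 + 474/(-126558 + I*√679)) = -323078 - 474/(-126558 + I*√679)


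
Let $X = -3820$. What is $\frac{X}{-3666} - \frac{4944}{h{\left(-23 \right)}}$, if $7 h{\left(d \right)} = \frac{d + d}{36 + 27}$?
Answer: $\frac{1998292546}{42159} \approx 47399.0$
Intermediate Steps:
$h{\left(d \right)} = \frac{2 d}{441}$ ($h{\left(d \right)} = \frac{\left(d + d\right) \frac{1}{36 + 27}}{7} = \frac{2 d \frac{1}{63}}{7} = \frac{\frac{2}{63} d}{7} = \frac{2 d}{441}$)
$\frac{X}{-3666} - \frac{4944}{h{\left(-23 \right)}} = - \frac{3820}{-3666} - \frac{4944}{\frac{2}{441} \left(-23\right)} = \left(-3820\right) \left(- \frac{1}{3666}\right) - \frac{4944}{- \frac{46}{441}} = \frac{1910}{1833} - - \frac{1090152}{23} = \frac{1910}{1833} + \frac{1090152}{23} = \frac{1998292546}{42159}$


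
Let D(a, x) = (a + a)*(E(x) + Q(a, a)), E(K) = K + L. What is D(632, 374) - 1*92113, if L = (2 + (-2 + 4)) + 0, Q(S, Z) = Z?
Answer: 1184527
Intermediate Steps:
L = 4 (L = (2 + 2) + 0 = 4 + 0 = 4)
E(K) = 4 + K (E(K) = K + 4 = 4 + K)
D(a, x) = 2*a*(4 + a + x) (D(a, x) = (a + a)*((4 + x) + a) = (2*a)*(4 + a + x) = 2*a*(4 + a + x))
D(632, 374) - 1*92113 = 2*632*(4 + 632 + 374) - 1*92113 = 2*632*1010 - 92113 = 1276640 - 92113 = 1184527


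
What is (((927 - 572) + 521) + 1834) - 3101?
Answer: -391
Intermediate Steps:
(((927 - 572) + 521) + 1834) - 3101 = ((355 + 521) + 1834) - 3101 = (876 + 1834) - 3101 = 2710 - 3101 = -391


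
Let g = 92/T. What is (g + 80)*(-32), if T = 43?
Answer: -113024/43 ≈ -2628.5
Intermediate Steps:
g = 92/43 ≈ 2.1395
(g + 80)*(-32) = (92/43 + 80)*(-32) = (3532/43)*(-32) = -113024/43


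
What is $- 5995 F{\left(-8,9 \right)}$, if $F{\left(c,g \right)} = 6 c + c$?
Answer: $335720$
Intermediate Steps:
$F{\left(c,g \right)} = 7 c$
$- 5995 F{\left(-8,9 \right)} = - 5995 \cdot 7 \left(-8\right) = \left(-5995\right) \left(-56\right) = 335720$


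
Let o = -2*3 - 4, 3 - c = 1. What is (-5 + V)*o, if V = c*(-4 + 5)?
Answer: 30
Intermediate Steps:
c = 2 (c = 3 - 1*1 = 3 - 1 = 2)
o = -10 (o = -6 - 4 = -10)
V = 2 (V = 2*(-4 + 5) = 2*1 = 2)
(-5 + V)*o = (-5 + 2)*(-10) = -3*(-10) = 30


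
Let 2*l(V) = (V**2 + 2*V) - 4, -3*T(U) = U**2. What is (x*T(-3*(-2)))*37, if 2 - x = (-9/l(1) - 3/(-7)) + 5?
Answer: 66600/7 ≈ 9514.3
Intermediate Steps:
T(U) = -U**2/3
l(V) = -2 + V + V**2/2 (l(V) = ((V**2 + 2*V) - 4)/2 = (-4 + V**2 + 2*V)/2 = -2 + V + V**2/2)
x = -150/7 (x = 2 - ((-9/(-2 + 1 + (1/2)*1**2) - 3/(-7)) + 5) = 2 - ((-9/(-2 + 1 + (1/2)*1) - 3*(-1/7)) + 5) = 2 - ((-9/(-2 + 1 + 1/2) + 3/7) + 5) = 2 - ((-9/(-1/2) + 3/7) + 5) = 2 - ((-9*(-2) + 3/7) + 5) = 2 - ((18 + 3/7) + 5) = 2 - (129/7 + 5) = 2 - 1*164/7 = 2 - 164/7 = -150/7 ≈ -21.429)
(x*T(-3*(-2)))*37 = -(-50)*(-3*(-2))**2/7*37 = -(-50)*6**2/7*37 = -(-50)*36/7*37 = -150/7*(-12)*37 = (1800/7)*37 = 66600/7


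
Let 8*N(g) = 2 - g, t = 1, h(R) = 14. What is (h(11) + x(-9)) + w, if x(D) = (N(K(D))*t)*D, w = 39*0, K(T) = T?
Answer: 13/8 ≈ 1.6250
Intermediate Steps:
w = 0
N(g) = ¼ - g/8 (N(g) = (2 - g)/8 = ¼ - g/8)
x(D) = D*(¼ - D/8) (x(D) = ((¼ - D/8)*1)*D = (¼ - D/8)*D = D*(¼ - D/8))
(h(11) + x(-9)) + w = (14 + (⅛)*(-9)*(2 - 1*(-9))) + 0 = (14 + (⅛)*(-9)*(2 + 9)) + 0 = (14 + (⅛)*(-9)*11) + 0 = (14 - 99/8) + 0 = 13/8 + 0 = 13/8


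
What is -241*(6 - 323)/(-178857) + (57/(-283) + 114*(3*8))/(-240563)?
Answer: -5339533131580/12176464546953 ≈ -0.43851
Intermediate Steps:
-241*(6 - 323)/(-178857) + (57/(-283) + 114*(3*8))/(-240563) = -241*(-317)*(-1/178857) + (57*(-1/283) + 114*24)*(-1/240563) = 76397*(-1/178857) + (-57/283 + 2736)*(-1/240563) = -76397/178857 + (774231/283)*(-1/240563) = -76397/178857 - 774231/68079329 = -5339533131580/12176464546953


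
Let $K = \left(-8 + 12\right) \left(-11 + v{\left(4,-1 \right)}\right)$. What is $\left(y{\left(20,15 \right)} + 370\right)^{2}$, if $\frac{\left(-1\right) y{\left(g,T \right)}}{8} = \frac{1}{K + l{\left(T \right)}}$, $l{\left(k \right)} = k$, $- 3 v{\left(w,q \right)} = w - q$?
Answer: $\frac{1569268996}{11449} \approx 1.3707 \cdot 10^{5}$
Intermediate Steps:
$v{\left(w,q \right)} = - \frac{w}{3} + \frac{q}{3}$ ($v{\left(w,q \right)} = - \frac{w - q}{3} = - \frac{w}{3} + \frac{q}{3}$)
$K = - \frac{152}{3}$ ($K = \left(-8 + 12\right) \left(-11 + \left(\left(- \frac{1}{3}\right) 4 + \frac{1}{3} \left(-1\right)\right)\right) = 4 \left(-11 - \frac{5}{3}\right) = 4 \left(- \frac{38}{3}\right) = - \frac{152}{3} \approx -50.667$)
$y{\left(g,T \right)} = - \frac{8}{- \frac{152}{3} + T}$
$\left(y{\left(20,15 \right)} + 370\right)^{2} = \left(- \frac{24}{-152 + 3 \cdot 15} + 370\right)^{2} = \left(- \frac{24}{-152 + 45} + 370\right)^{2} = \left(- \frac{24}{-107} + 370\right)^{2} = \left(\left(-24\right) \left(- \frac{1}{107}\right) + 370\right)^{2} = \left(\frac{24}{107} + 370\right)^{2} = \left(\frac{39614}{107}\right)^{2} = \frac{1569268996}{11449}$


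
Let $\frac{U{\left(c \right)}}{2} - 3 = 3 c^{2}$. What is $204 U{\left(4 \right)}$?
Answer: $20808$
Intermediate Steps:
$U{\left(c \right)} = 6 + 6 c^{2}$ ($U{\left(c \right)} = 6 + 2 \cdot 3 c^{2} = 6 + 6 c^{2}$)
$204 U{\left(4 \right)} = 204 \left(6 + 6 \cdot 4^{2}\right) = 204 \left(6 + 6 \cdot 16\right) = 204 \left(6 + 96\right) = 204 \cdot 102 = 20808$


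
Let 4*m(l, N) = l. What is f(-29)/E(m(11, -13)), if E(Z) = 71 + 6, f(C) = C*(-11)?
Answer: 29/7 ≈ 4.1429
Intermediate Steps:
m(l, N) = l/4
f(C) = -11*C
E(Z) = 77
f(-29)/E(m(11, -13)) = -11*(-29)/77 = 319*(1/77) = 29/7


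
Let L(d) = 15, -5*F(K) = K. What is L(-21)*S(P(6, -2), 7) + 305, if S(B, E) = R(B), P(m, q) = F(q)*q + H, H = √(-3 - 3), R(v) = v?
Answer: 293 + 15*I*√6 ≈ 293.0 + 36.742*I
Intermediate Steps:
F(K) = -K/5
H = I*√6 (H = √(-6) = I*√6 ≈ 2.4495*I)
P(m, q) = -q²/5 + I*√6 (P(m, q) = (-q/5)*q + I*√6 = -q²/5 + I*√6)
S(B, E) = B
L(-21)*S(P(6, -2), 7) + 305 = 15*(-⅕*(-2)² + I*√6) + 305 = 15*(-⅕*4 + I*√6) + 305 = 15*(-⅘ + I*√6) + 305 = (-12 + 15*I*√6) + 305 = 293 + 15*I*√6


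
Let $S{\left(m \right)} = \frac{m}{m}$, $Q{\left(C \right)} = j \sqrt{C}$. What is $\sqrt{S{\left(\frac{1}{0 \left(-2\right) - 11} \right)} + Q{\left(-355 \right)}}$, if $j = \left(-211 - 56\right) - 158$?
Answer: $\sqrt{1 - 425 i \sqrt{355}} \approx 63.28 - 63.272 i$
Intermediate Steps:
$j = -425$ ($j = -267 - 158 = -425$)
$Q{\left(C \right)} = - 425 \sqrt{C}$
$S{\left(m \right)} = 1$
$\sqrt{S{\left(\frac{1}{0 \left(-2\right) - 11} \right)} + Q{\left(-355 \right)}} = \sqrt{1 - 425 \sqrt{-355}} = \sqrt{1 - 425 i \sqrt{355}}$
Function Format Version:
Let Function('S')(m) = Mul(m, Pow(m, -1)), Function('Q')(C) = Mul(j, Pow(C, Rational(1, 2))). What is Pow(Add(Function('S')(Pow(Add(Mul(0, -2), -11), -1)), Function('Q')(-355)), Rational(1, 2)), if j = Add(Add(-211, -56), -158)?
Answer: Pow(Add(1, Mul(-425, I, Pow(355, Rational(1, 2)))), Rational(1, 2)) ≈ Add(63.280, Mul(-63.272, I))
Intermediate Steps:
j = -425 (j = Add(-267, -158) = -425)
Function('Q')(C) = Mul(-425, Pow(C, Rational(1, 2)))
Function('S')(m) = 1
Pow(Add(Function('S')(Pow(Add(Mul(0, -2), -11), -1)), Function('Q')(-355)), Rational(1, 2)) = Pow(Add(1, Mul(-425, Pow(-355, Rational(1, 2)))), Rational(1, 2)) = Pow(Add(1, Mul(-425, Mul(I, Pow(355, Rational(1, 2))))), Rational(1, 2)) = Pow(Add(1, Mul(-425, I, Pow(355, Rational(1, 2)))), Rational(1, 2))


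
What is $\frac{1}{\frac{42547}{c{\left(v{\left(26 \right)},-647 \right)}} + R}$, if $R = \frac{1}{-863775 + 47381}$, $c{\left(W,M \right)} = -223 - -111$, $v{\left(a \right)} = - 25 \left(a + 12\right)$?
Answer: $- \frac{45718064}{17367557815} \approx -0.0026324$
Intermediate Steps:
$v{\left(a \right)} = -300 - 25 a$ ($v{\left(a \right)} = - 25 \left(12 + a\right) = -300 - 25 a$)
$c{\left(W,M \right)} = -112$ ($c{\left(W,M \right)} = -223 + 111 = -112$)
$R = - \frac{1}{816394}$ ($R = \frac{1}{-816394} = - \frac{1}{816394} \approx -1.2249 \cdot 10^{-6}$)
$\frac{1}{\frac{42547}{c{\left(v{\left(26 \right)},-647 \right)}} + R} = \frac{1}{\frac{42547}{-112} - \frac{1}{816394}} = \frac{1}{42547 \left(- \frac{1}{112}\right) - \frac{1}{816394}} = \frac{1}{- \frac{42547}{112} - \frac{1}{816394}} = \frac{1}{- \frac{17367557815}{45718064}} = - \frac{45718064}{17367557815}$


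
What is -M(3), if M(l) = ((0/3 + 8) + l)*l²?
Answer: -99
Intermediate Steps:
M(l) = l²*(8 + l) (M(l) = ((0*(⅓) + 8) + l)*l² = ((0 + 8) + l)*l² = (8 + l)*l² = l²*(8 + l))
-M(3) = -3²*(8 + 3) = -9*11 = -1*99 = -99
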